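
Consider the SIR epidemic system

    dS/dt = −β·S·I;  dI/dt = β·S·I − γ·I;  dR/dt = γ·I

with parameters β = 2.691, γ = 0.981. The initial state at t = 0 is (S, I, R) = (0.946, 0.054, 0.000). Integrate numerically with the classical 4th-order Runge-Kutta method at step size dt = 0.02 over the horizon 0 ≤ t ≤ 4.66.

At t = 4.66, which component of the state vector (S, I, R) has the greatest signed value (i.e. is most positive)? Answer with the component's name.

largest component: R

t=0.000: state=(0.946, 0.054, 0.000)
step 1 (dt=0.02): k1=(-0.137, 0.084, 0.053), k2=(-0.139, 0.086, 0.054), k3=(-0.139, 0.086, 0.054), k4=(-0.141, 0.087, 0.055); state += dt/6·(k1+2k2+2k3+k4)
t=0.020: state=(0.943, 0.056, 0.001)
t=0.040: state=(0.940, 0.057, 0.002)
t=0.060: state=(0.937, 0.059, 0.003)
continuing one RK4 step at a time; state shown every 10 steps (Δt=0.2):
t=0.200: state=(0.914, 0.073, 0.012)
t=0.400: state=(0.874, 0.097, 0.029)
t=0.600: state=(0.823, 0.126, 0.051)
t=0.800: state=(0.762, 0.159, 0.079)
t=1.000: state=(0.693, 0.194, 0.114)
t=1.200: state=(0.619, 0.227, 0.155)
t=1.400: state=(0.543, 0.254, 0.202)
t=1.600: state=(0.471, 0.275, 0.254)
t=1.800: state=(0.405, 0.286, 0.309)
t=2.000: state=(0.347, 0.287, 0.366)
t=2.200: state=(0.298, 0.281, 0.422)
t=2.400: state=(0.257, 0.268, 0.475)
t=2.600: state=(0.223, 0.250, 0.526)
t=2.800: state=(0.196, 0.230, 0.574)
t=3.000: state=(0.174, 0.209, 0.617)
t=3.200: state=(0.157, 0.188, 0.656)
t=3.400: state=(0.142, 0.167, 0.690)
t=3.600: state=(0.131, 0.148, 0.721)
t=3.800: state=(0.121, 0.130, 0.749)
t=4.000: state=(0.114, 0.114, 0.772)
t=4.200: state=(0.107, 0.099, 0.793)
t=4.400: state=(0.102, 0.086, 0.812)
t=4.600: state=(0.098, 0.075, 0.827)
t=4.660: state=(0.097, 0.072, 0.832)
compare at T: S=0.097, I=0.072, R=0.832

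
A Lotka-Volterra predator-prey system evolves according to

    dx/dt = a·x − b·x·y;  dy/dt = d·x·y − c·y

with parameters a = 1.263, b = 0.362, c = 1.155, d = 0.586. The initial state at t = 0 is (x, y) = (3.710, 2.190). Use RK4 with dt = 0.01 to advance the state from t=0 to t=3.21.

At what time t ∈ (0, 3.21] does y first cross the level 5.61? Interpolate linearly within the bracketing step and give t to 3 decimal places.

t=0.000: state=(3.710, 2.190)
step 1 (dt=0.01): k1=(1.745, 2.232), k2=(1.734, 2.254), k3=(1.733, 2.254), k4=(1.722, 2.277); state += dt/6·(k1+2k2+2k3+k4)
t=0.010: state=(3.727, 2.213)
t=0.020: state=(3.744, 2.236)
t=0.030: state=(3.761, 2.259)
continuing one RK4 step at a time; state shown every 20 steps (Δt=0.2):
t=0.200: state=(4.001, 2.735)
t=0.400: state=(4.116, 3.500)
t=0.600: state=(3.974, 4.476)
t=0.800: state=(3.560, 5.538)
t=0.810: state=(3.533, 5.589)
next step: t=0.820: state=(3.506, 5.640) — y has crossed 5.61
linear interpolation between t=0.810 (5.58921) and t=0.820 (5.64017) → t≈0.814

t = 0.814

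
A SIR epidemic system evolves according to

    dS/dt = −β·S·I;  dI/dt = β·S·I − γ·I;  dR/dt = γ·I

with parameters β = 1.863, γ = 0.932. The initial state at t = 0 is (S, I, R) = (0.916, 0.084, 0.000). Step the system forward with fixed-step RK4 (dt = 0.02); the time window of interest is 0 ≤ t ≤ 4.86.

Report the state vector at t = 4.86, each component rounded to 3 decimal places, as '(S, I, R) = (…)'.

(S, I, R) = (0.235, 0.084, 0.681)

t=0.000: state=(0.916, 0.084, 0.000)
step 1 (dt=0.02): k1=(-0.143, 0.065, 0.078), k2=(-0.144, 0.065, 0.079), k3=(-0.144, 0.065, 0.079), k4=(-0.145, 0.066, 0.080); state += dt/6·(k1+2k2+2k3+k4)
t=0.020: state=(0.913, 0.085, 0.002)
t=0.040: state=(0.910, 0.087, 0.003)
t=0.060: state=(0.907, 0.088, 0.005)
continuing one RK4 step at a time; state shown every 10 steps (Δt=0.2):
t=0.200: state=(0.886, 0.098, 0.017)
t=0.400: state=(0.852, 0.112, 0.036)
t=0.600: state=(0.815, 0.127, 0.059)
t=0.800: state=(0.775, 0.141, 0.084)
t=1.000: state=(0.733, 0.155, 0.111)
t=1.200: state=(0.690, 0.168, 0.141)
t=1.400: state=(0.647, 0.179, 0.174)
t=1.600: state=(0.604, 0.188, 0.208)
t=1.800: state=(0.563, 0.194, 0.244)
t=2.000: state=(0.523, 0.197, 0.280)
t=2.200: state=(0.486, 0.197, 0.317)
t=2.400: state=(0.452, 0.195, 0.353)
t=2.600: state=(0.421, 0.190, 0.389)
t=2.800: state=(0.392, 0.184, 0.424)
t=3.000: state=(0.367, 0.175, 0.458)
t=3.200: state=(0.344, 0.166, 0.489)
t=3.400: state=(0.324, 0.156, 0.519)
t=3.600: state=(0.307, 0.146, 0.548)
t=3.800: state=(0.291, 0.135, 0.574)
t=4.000: state=(0.277, 0.125, 0.598)
t=4.200: state=(0.265, 0.115, 0.620)
t=4.400: state=(0.254, 0.105, 0.641)
t=4.600: state=(0.245, 0.095, 0.659)
t=4.800: state=(0.237, 0.087, 0.676)
t=4.860: state=(0.235, 0.084, 0.681)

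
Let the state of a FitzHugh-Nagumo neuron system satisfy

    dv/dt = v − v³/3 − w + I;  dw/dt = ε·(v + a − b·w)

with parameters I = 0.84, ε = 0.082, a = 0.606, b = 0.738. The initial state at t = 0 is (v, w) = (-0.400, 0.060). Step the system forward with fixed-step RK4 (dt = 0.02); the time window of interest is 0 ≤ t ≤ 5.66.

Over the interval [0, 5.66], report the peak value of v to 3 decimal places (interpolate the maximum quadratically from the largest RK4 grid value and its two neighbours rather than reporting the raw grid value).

max v = 1.912

t=0.000: state=(-0.400, 0.060)
step 1 (dt=0.02): k1=(0.401, 0.013), k2=(0.405, 0.014), k3=(0.405, 0.014), k4=(0.408, 0.014); state += dt/6·(k1+2k2+2k3+k4)
t=0.020: state=(-0.392, 0.060)
t=0.040: state=(-0.384, 0.061)
t=0.060: state=(-0.375, 0.061)
continuing one RK4 step at a time; state shown every 10 steps (Δt=0.2):
t=0.200: state=(-0.313, 0.063)
t=0.400: state=(-0.209, 0.068)
t=0.600: state=(-0.085, 0.075)
t=0.800: state=(0.065, 0.084)
t=1.000: state=(0.245, 0.095)
t=1.200: state=(0.460, 0.109)
t=1.400: state=(0.706, 0.127)
t=1.600: state=(0.974, 0.149)
t=1.800: state=(1.239, 0.176)
t=2.000: state=(1.473, 0.206)
t=2.200: state=(1.652, 0.238)
t=2.400: state=(1.774, 0.274)
t=2.600: state=(1.848, 0.310)
t=2.800: state=(1.888, 0.346)
t=3.000: state=(1.907, 0.383)
t=3.200: state=(1.912, 0.419)
t=3.400: state=(1.909, 0.455)
t=3.600: state=(1.902, 0.491)
t=3.800: state=(1.893, 0.526)
t=4.000: state=(1.881, 0.560)
t=4.200: state=(1.869, 0.594)
t=4.400: state=(1.857, 0.627)
t=4.600: state=(1.844, 0.659)
t=4.800: state=(1.831, 0.691)
t=5.000: state=(1.818, 0.723)
t=5.200: state=(1.804, 0.753)
t=5.400: state=(1.791, 0.783)
t=5.600: state=(1.777, 0.813)
t=5.660: state=(1.773, 0.822)
largest grid value and its neighbours: v(3.200)=1.91188, v(3.220)=1.91191, v(3.240)=1.91186
parabola through these three points peaks at t≈3.216 with v≈1.91191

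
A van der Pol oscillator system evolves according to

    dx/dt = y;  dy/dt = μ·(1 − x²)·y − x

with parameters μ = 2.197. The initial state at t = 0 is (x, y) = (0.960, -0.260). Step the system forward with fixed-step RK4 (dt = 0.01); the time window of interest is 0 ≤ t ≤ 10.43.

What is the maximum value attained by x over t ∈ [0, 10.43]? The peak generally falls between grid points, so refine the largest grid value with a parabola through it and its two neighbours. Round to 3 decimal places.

t=0.000: state=(0.960, -0.260)
step 1 (dt=0.01): k1=(-0.260, -1.005), k2=(-0.265, -1.006), k3=(-0.265, -1.006), k4=(-0.270, -1.007); state += dt/6·(k1+2k2+2k3+k4)
t=0.010: state=(0.957, -0.270)
t=0.020: state=(0.955, -0.280)
t=0.030: state=(0.952, -0.290)
continuing one RK4 step at a time; state shown every 50 steps (Δt=0.5):
t=0.500: state=(0.691, -0.870)
t=1.000: state=(-0.068, -2.485)
t=1.500: state=(-1.653, -2.228)
t=2.000: state=(-1.947, 0.173)
t=2.500: state=(-1.807, 0.336)
t=3.000: state=(-1.622, 0.406)
t=3.500: state=(-1.394, 0.520)
t=4.000: state=(-1.080, 0.773)
t=4.500: state=(-0.536, 1.578)
t=5.000: state=(0.837, 4.034)
t=5.500: state=(2.006, 0.313)
t=6.000: state=(1.944, -0.286)
t=6.500: state=(1.784, -0.349)
t=7.000: state=(1.593, -0.419)
t=7.500: state=(1.356, -0.544)
t=8.000: state=(1.023, -0.834)
t=8.500: state=(0.416, -1.816)
t=9.000: state=(-1.123, -3.985)
t=9.500: state=(-2.020, -0.081)
t=10.000: state=(-1.923, 0.298)
t=10.430: state=(-1.783, 0.349)
largest grid value and its neighbours: x(5.600)=2.02105, x(5.610)=2.02107, x(5.620)=2.02090
parabola through these three points peaks at t≈5.606 with x≈2.02109

max x = 2.021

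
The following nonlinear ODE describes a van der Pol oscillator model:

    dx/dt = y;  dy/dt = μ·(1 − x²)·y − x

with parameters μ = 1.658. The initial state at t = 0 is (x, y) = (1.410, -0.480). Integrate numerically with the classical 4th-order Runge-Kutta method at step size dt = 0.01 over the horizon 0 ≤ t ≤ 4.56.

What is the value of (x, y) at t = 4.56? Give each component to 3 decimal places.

t=0.000: state=(1.410, -0.480)
step 1 (dt=0.01): k1=(-0.480, -0.624), k2=(-0.483, -0.622), k3=(-0.483, -0.622), k4=(-0.486, -0.620); state += dt/6·(k1+2k2+2k3+k4)
t=0.010: state=(1.405, -0.486)
t=0.020: state=(1.400, -0.492)
t=0.030: state=(1.395, -0.499)
continuing one RK4 step at a time; state shown every 20 steps (Δt=0.2):
t=0.200: state=(1.302, -0.601)
t=0.400: state=(1.169, -0.732)
t=0.600: state=(1.006, -0.900)
t=0.800: state=(0.804, -1.142)
t=1.000: state=(0.541, -1.514)
t=1.200: state=(0.184, -2.096)
t=1.400: state=(-0.312, -2.889)
t=1.600: state=(-0.952, -3.364)
t=1.800: state=(-1.563, -2.491)
t=2.000: state=(-1.906, -0.991)
t=2.200: state=(-2.006, -0.129)
t=2.400: state=(-1.992, 0.206)
t=2.600: state=(-1.937, 0.334)
t=2.800: state=(-1.863, 0.396)
t=3.000: state=(-1.779, 0.439)
t=3.200: state=(-1.687, 0.480)
t=3.400: state=(-1.587, 0.528)
t=3.600: state=(-1.476, 0.586)
t=3.800: state=(-1.351, 0.663)
t=4.000: state=(-1.209, 0.768)
t=4.200: state=(-1.041, 0.919)
t=4.400: state=(-0.836, 1.147)
t=4.560: state=(-0.632, 1.420)

(x, y) = (-0.632, 1.420)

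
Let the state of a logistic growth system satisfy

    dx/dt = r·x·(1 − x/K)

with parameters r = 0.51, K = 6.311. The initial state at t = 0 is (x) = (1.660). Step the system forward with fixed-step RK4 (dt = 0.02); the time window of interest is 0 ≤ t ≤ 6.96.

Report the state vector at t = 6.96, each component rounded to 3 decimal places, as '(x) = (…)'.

(x) = (5.841)

t=0.000: state=(1.660)
step 1 (dt=0.02): k1=(0.624), k2=(0.625), k3=(0.625), k4=(0.627); state += dt/6·(k1+2k2+2k3+k4)
t=0.020: state=(1.673)
t=0.040: state=(1.685)
t=0.060: state=(1.698)
continuing one RK4 step at a time; state shown every 25 steps (Δt=0.5):
t=0.500: state=(1.990)
t=1.000: state=(2.353)
t=1.500: state=(2.739)
t=2.000: state=(3.139)
t=2.500: state=(3.540)
t=3.000: state=(3.928)
t=3.500: state=(4.293)
t=4.000: state=(4.626)
t=4.500: state=(4.922)
t=5.000: state=(5.178)
t=5.500: state=(5.396)
t=6.000: state=(5.578)
t=6.500: state=(5.728)
t=6.960: state=(5.841)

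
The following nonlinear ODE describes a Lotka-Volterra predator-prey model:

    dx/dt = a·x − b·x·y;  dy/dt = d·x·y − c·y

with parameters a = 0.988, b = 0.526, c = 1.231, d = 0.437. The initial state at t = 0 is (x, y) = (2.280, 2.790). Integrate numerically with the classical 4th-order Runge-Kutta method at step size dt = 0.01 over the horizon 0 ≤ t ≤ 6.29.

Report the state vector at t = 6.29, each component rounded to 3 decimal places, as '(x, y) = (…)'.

(x, y) = (1.894, 2.371)

t=0.000: state=(2.280, 2.790)
step 1 (dt=0.01): k1=(-1.093, -0.655), k2=(-1.087, -0.661), k3=(-1.087, -0.660), k4=(-1.080, -0.666); state += dt/6·(k1+2k2+2k3+k4)
t=0.010: state=(2.269, 2.783)
t=0.020: state=(2.258, 2.777)
t=0.030: state=(2.248, 2.770)
continuing one RK4 step at a time; state shown every 25 steps (Δt=0.25):
t=0.250: state=(2.047, 2.596)
t=0.500: state=(1.891, 2.365)
t=0.750: state=(1.802, 2.126)
t=1.000: state=(1.771, 1.898)
t=1.250: state=(1.791, 1.694)
t=1.500: state=(1.856, 1.520)
t=1.750: state=(1.965, 1.376)
t=2.000: state=(2.116, 1.263)
t=2.250: state=(2.307, 1.182)
t=2.500: state=(2.537, 1.132)
t=2.750: state=(2.804, 1.114)
t=3.000: state=(3.098, 1.130)
t=3.250: state=(3.408, 1.185)
t=3.500: state=(3.711, 1.285)
t=3.750: state=(3.974, 1.438)
t=4.000: state=(4.155, 1.650)
t=4.250: state=(4.210, 1.918)
t=4.500: state=(4.106, 2.224)
t=4.750: state=(3.845, 2.527)
t=5.000: state=(3.471, 2.772)
t=5.250: state=(3.054, 2.910)
t=5.500: state=(2.661, 2.922)
t=5.750: state=(2.333, 2.819)
t=6.000: state=(2.085, 2.636)
t=6.250: state=(1.915, 2.409)
t=6.290: state=(1.894, 2.371)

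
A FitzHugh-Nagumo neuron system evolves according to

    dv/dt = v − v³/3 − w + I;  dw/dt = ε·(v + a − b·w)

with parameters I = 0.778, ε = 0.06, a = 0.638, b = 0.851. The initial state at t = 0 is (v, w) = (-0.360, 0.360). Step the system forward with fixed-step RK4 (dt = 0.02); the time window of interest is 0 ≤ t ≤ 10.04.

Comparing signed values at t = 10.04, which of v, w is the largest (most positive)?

t=0.000: state=(-0.360, 0.360)
step 1 (dt=0.02): k1=(0.074, -0.002), k2=(0.074, -0.002), k3=(0.074, -0.002), k4=(0.075, -0.002); state += dt/6·(k1+2k2+2k3+k4)
t=0.020: state=(-0.359, 0.360)
t=0.040: state=(-0.357, 0.360)
t=0.060: state=(-0.355, 0.360)
continuing one RK4 step at a time; state shown every 25 steps (Δt=0.5):
t=0.500: state=(-0.314, 0.360)
t=1.000: state=(-0.241, 0.361)
t=1.500: state=(-0.127, 0.366)
t=2.000: state=(0.056, 0.374)
t=2.500: state=(0.349, 0.389)
t=3.000: state=(0.782, 0.415)
t=3.500: state=(1.276, 0.454)
t=4.000: state=(1.625, 0.505)
t=4.500: state=(1.768, 0.562)
t=5.000: state=(1.801, 0.619)
t=5.500: state=(1.795, 0.676)
t=6.000: state=(1.776, 0.731)
t=6.500: state=(1.753, 0.783)
t=7.000: state=(1.729, 0.834)
t=7.500: state=(1.704, 0.883)
t=8.000: state=(1.679, 0.930)
t=8.500: state=(1.654, 0.974)
t=9.000: state=(1.629, 1.017)
t=9.500: state=(1.603, 1.058)
t=10.000: state=(1.578, 1.098)
t=10.040: state=(1.576, 1.101)
compare at T: v=1.576, w=1.101

largest component: v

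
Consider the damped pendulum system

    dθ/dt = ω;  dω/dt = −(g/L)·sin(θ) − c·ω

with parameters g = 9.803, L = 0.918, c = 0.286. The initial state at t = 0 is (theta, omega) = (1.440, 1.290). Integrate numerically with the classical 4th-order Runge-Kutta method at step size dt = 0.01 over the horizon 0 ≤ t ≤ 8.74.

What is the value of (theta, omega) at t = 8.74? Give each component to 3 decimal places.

(theta, omega) = (0.016, -1.356)

t=0.000: state=(1.440, 1.290)
step 1 (dt=0.01): k1=(1.290, -10.956), k2=(1.235, -10.949), k3=(1.235, -10.949), k4=(1.181, -10.941); state += dt/6·(k1+2k2+2k3+k4)
t=0.010: state=(1.452, 1.181)
t=0.020: state=(1.464, 1.071)
t=0.030: state=(1.474, 0.962)
continuing one RK4 step at a time; state shown every 50 steps (Δt=0.5):
t=0.500: state=(0.790, -3.584)
t=1.000: state=(-1.032, -2.210)
t=1.500: state=(-0.883, 2.622)
t=2.000: state=(0.738, 2.465)
t=2.500: state=(0.845, -1.988)
t=3.000: state=(-0.555, -2.379)
t=3.500: state=(-0.759, 1.595)
t=4.000: state=(0.447, 2.151)
t=4.500: state=(0.661, -1.359)
t=5.000: state=(-0.384, -1.876)
t=5.500: state=(-0.564, 1.218)
t=6.000: state=(0.348, 1.597)
t=6.500: state=(0.473, -1.127)
t=7.000: state=(-0.324, -1.330)
t=7.500: state=(-0.390, 1.061)
t=8.000: state=(0.306, 1.084)
t=8.500: state=(0.315, -1.003)
t=8.740: state=(0.016, -1.356)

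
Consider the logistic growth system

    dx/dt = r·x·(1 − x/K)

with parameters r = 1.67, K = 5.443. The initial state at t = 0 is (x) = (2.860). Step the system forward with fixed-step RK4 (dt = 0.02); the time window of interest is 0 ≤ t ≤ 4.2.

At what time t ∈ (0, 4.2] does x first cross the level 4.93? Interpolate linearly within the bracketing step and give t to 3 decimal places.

t = 1.294

t=0.000: state=(2.860)
step 1 (dt=0.02): k1=(2.267), k2=(2.264), k3=(2.264), k4=(2.262); state += dt/6·(k1+2k2+2k3+k4)
t=0.020: state=(2.905)
t=0.040: state=(2.950)
t=0.060: state=(2.996)
continuing one RK4 step at a time; state shown every 10 steps (Δt=0.2):
t=0.200: state=(3.305)
t=0.400: state=(3.720)
t=0.600: state=(4.088)
t=0.800: state=(4.399)
t=1.000: state=(4.652)
t=1.200: state=(4.852)
t=1.280: state=(4.919)
next step: t=1.300: state=(4.935) — x has crossed 4.93
linear interpolation between t=1.280 (4.91905) and t=1.300 (4.93465) → t≈1.294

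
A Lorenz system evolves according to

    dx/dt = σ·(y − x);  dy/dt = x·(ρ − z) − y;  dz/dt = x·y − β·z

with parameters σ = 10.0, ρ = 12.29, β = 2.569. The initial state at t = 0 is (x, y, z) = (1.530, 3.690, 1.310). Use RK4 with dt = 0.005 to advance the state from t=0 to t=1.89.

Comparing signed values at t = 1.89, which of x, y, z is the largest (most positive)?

t=0.000: state=(1.530, 3.690, 1.310)
step 1 (dt=0.005): k1=(21.600, 13.109, 2.280), k2=(21.388, 13.661, 2.517), k3=(21.407, 13.652, 2.516), k4=(21.212, 14.196, 2.755); state += dt/6·(k1+2k2+2k3+k4)
t=0.005: state=(1.637, 3.758, 1.323)
t=0.010: state=(1.742, 3.832, 1.338)
t=0.015: state=(1.846, 3.911, 1.355)
continuing one RK4 step at a time; state shown every 20 steps (Δt=0.1):
t=0.100: state=(3.635, 5.950, 2.135)
t=0.200: state=(6.381, 9.514, 5.144)
t=0.300: state=(9.329, 11.529, 11.723)
t=0.400: state=(9.597, 7.698, 17.722)
t=0.500: state=(6.363, 2.578, 17.242)
t=0.600: state=(3.170, 0.791, 13.947)
t=0.700: state=(1.583, 0.665, 10.919)
t=0.800: state=(1.085, 0.910, 8.531)
t=0.900: state=(1.111, 1.305, 6.702)
t=1.000: state=(1.450, 1.940, 5.365)
t=1.100: state=(2.121, 2.997, 4.536)
t=1.200: state=(3.264, 4.706, 4.423)
t=1.300: state=(5.041, 7.140, 5.614)
t=1.400: state=(7.273, 9.431, 8.990)
t=1.500: state=(8.719, 9.108, 13.860)
t=1.600: state=(7.785, 5.713, 16.295)
t=1.700: state=(5.340, 2.915, 15.009)
t=1.800: state=(3.398, 2.008, 12.489)
t=1.890: state=(2.564, 2.049, 10.374)
compare at T: x=2.564, y=2.049, z=10.374

largest component: z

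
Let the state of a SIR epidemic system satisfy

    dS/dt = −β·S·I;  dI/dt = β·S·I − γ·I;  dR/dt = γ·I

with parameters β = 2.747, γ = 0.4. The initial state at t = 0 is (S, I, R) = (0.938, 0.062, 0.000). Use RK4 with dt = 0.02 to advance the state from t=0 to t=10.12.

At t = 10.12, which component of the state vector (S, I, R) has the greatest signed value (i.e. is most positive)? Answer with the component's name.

largest component: R

t=0.000: state=(0.938, 0.062, 0.000)
step 1 (dt=0.02): k1=(-0.160, 0.135, 0.025), k2=(-0.163, 0.138, 0.025), k3=(-0.163, 0.138, 0.025), k4=(-0.166, 0.140, 0.026); state += dt/6·(k1+2k2+2k3+k4)
t=0.020: state=(0.935, 0.065, 0.001)
t=0.040: state=(0.931, 0.068, 0.001)
t=0.060: state=(0.928, 0.071, 0.002)
continuing one RK4 step at a time; state shown every 25 steps (Δt=0.5):
t=0.500: state=(0.808, 0.170, 0.022)
t=1.000: state=(0.564, 0.362, 0.074)
t=1.500: state=(0.302, 0.533, 0.165)
t=2.000: state=(0.138, 0.583, 0.279)
t=2.500: state=(0.063, 0.544, 0.392)
t=3.000: state=(0.031, 0.474, 0.495)
t=3.500: state=(0.017, 0.401, 0.582)
t=4.000: state=(0.010, 0.334, 0.655)
t=4.500: state=(0.007, 0.277, 0.716)
t=5.000: state=(0.005, 0.228, 0.767)
t=5.500: state=(0.004, 0.188, 0.808)
t=6.000: state=(0.003, 0.155, 0.842)
t=6.500: state=(0.002, 0.127, 0.870)
t=7.000: state=(0.002, 0.104, 0.894)
t=7.500: state=(0.002, 0.086, 0.913)
t=8.000: state=(0.002, 0.070, 0.928)
t=8.500: state=(0.001, 0.058, 0.941)
t=9.000: state=(0.001, 0.047, 0.951)
t=9.500: state=(0.001, 0.039, 0.960)
t=10.000: state=(0.001, 0.032, 0.967)
t=10.120: state=(0.001, 0.030, 0.968)
compare at T: S=0.001, I=0.030, R=0.968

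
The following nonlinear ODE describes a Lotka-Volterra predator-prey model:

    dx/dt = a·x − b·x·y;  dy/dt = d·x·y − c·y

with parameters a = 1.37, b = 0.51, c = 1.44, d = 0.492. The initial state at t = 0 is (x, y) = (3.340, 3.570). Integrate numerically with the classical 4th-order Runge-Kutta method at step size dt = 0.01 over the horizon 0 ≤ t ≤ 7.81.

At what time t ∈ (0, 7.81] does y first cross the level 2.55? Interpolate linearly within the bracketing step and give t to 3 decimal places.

t=0.000: state=(3.340, 3.570)
step 1 (dt=0.01): k1=(-1.505, 0.726), k2=(-1.508, 0.713), k3=(-1.508, 0.713), k4=(-1.511, 0.701); state += dt/6·(k1+2k2+2k3+k4)
t=0.010: state=(3.325, 3.577)
t=0.020: state=(3.310, 3.584)
t=0.030: state=(3.295, 3.591)
continuing one RK4 step at a time; state shown every 50 steps (Δt=0.5):
t=0.500: state=(2.618, 3.605)
t=1.000: state=(2.183, 3.144)
t=1.500: state=(2.092, 2.572)
t=1.520: state=(2.094, 2.551)
next step: t=1.530: state=(2.096, 2.540) — y has crossed 2.55
linear interpolation between t=1.520 (2.55078) and t=1.530 (2.54036) → t≈1.521

t = 1.521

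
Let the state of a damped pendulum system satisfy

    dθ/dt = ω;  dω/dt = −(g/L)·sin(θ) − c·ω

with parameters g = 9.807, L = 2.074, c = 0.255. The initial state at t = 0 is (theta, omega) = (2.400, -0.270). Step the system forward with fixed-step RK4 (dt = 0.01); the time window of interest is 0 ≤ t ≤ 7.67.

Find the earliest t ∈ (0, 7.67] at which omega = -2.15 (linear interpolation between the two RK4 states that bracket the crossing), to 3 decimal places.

t=0.000: state=(2.400, -0.270)
step 1 (dt=0.01): k1=(-0.270, -3.125), k2=(-0.286, -3.126), k3=(-0.286, -3.126), k4=(-0.301, -3.127); state += dt/6·(k1+2k2+2k3+k4)
t=0.010: state=(2.397, -0.301)
t=0.020: state=(2.394, -0.333)
t=0.030: state=(2.390, -0.364)
continuing one RK4 step at a time; state shown every 25 steps (Δt=0.25):
t=0.250: state=(2.233, -1.081)
t=0.500: state=(1.848, -2.020)
t=0.530: state=(1.786, -2.142)
next step: t=0.540: state=(1.764, -2.182) — omega has crossed -2.15
linear interpolation between t=0.530 (-2.14169) and t=0.540 (-2.18248) → t≈0.532

t = 0.532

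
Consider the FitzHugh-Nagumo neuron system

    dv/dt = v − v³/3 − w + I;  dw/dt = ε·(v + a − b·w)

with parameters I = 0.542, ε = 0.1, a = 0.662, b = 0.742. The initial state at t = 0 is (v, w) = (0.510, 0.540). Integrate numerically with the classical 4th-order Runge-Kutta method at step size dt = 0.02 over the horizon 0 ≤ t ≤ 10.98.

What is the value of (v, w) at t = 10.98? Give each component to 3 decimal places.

t=0.000: state=(0.510, 0.540)
step 1 (dt=0.02): k1=(0.468, 0.077), k2=(0.470, 0.078), k3=(0.470, 0.078), k4=(0.473, 0.078); state += dt/6·(k1+2k2+2k3+k4)
t=0.020: state=(0.519, 0.542)
t=0.040: state=(0.529, 0.543)
t=0.060: state=(0.539, 0.545)
continuing one RK4 step at a time; state shown every 25 steps (Δt=0.5):
t=0.500: state=(0.774, 0.584)
t=1.000: state=(1.066, 0.641)
t=1.500: state=(1.311, 0.709)
t=2.000: state=(1.454, 0.783)
t=2.500: state=(1.509, 0.860)
t=3.000: state=(1.510, 0.936)
t=3.500: state=(1.484, 1.008)
t=4.000: state=(1.443, 1.075)
t=4.500: state=(1.393, 1.138)
t=5.000: state=(1.338, 1.197)
t=5.500: state=(1.278, 1.250)
t=6.000: state=(1.212, 1.298)
t=6.500: state=(1.140, 1.341)
t=7.000: state=(1.059, 1.378)
t=7.500: state=(0.965, 1.410)
t=8.000: state=(0.853, 1.436)
t=8.500: state=(0.713, 1.455)
t=9.000: state=(0.524, 1.465)
t=9.500: state=(0.248, 1.464)
t=10.000: state=(-0.185, 1.445)
t=10.500: state=(-0.845, 1.400)
t=10.980: state=(-1.519, 1.326)

(v, w) = (-1.519, 1.326)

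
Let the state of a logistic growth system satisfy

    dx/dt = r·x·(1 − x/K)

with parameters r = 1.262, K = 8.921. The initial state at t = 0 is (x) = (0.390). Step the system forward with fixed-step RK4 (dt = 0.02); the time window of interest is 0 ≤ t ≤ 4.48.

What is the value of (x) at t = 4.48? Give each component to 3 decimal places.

(x) = (8.286)

t=0.000: state=(0.390)
step 1 (dt=0.02): k1=(0.471), k2=(0.476), k3=(0.476), k4=(0.482); state += dt/6·(k1+2k2+2k3+k4)
t=0.020: state=(0.400)
t=0.040: state=(0.409)
t=0.060: state=(0.419)
continuing one RK4 step at a time; state shown every 10 steps (Δt=0.2):
t=0.200: state=(0.496)
t=0.400: state=(0.628)
t=0.600: state=(0.792)
t=0.800: state=(0.995)
t=1.000: state=(1.240)
t=1.200: state=(1.535)
t=1.400: state=(1.883)
t=1.600: state=(2.285)
t=1.800: state=(2.740)
t=2.000: state=(3.240)
t=2.200: state=(3.777)
t=2.400: state=(4.334)
t=2.600: state=(4.896)
t=2.800: state=(5.444)
t=3.000: state=(5.962)
t=3.200: state=(6.439)
t=3.400: state=(6.865)
t=3.600: state=(7.237)
t=3.800: state=(7.555)
t=4.000: state=(7.822)
t=4.200: state=(8.043)
t=4.400: state=(8.224)
t=4.480: state=(8.286)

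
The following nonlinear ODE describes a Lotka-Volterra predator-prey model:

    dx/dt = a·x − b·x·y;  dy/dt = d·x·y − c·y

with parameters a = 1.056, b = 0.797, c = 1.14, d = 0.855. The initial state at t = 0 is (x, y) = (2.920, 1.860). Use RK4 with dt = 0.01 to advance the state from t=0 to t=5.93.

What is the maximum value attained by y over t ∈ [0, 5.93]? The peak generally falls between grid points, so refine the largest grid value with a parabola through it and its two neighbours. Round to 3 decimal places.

t=0.000: state=(2.920, 1.860)
step 1 (dt=0.01): k1=(-1.245, 2.523), k2=(-1.272, 2.530), k3=(-1.272, 2.530), k4=(-1.298, 2.537); state += dt/6·(k1+2k2+2k3+k4)
t=0.010: state=(2.907, 1.885)
t=0.020: state=(2.894, 1.911)
t=0.030: state=(2.880, 1.936)
continuing one RK4 step at a time; state shown every 20 steps (Δt=0.2):
t=0.200: state=(2.574, 2.375)
t=0.400: state=(2.097, 2.821)
t=0.600: state=(1.613, 3.082)
t=0.800: state=(1.212, 3.120)
t=1.000: state=(0.919, 2.976)
t=1.200: state=(0.720, 2.722)
t=1.400: state=(0.590, 2.422)
t=1.600: state=(0.508, 2.117)
t=1.800: state=(0.458, 1.830)
t=2.000: state=(0.432, 1.571)
t=2.200: state=(0.423, 1.346)
t=2.400: state=(0.428, 1.152)
t=2.600: state=(0.446, 0.988)
t=2.800: state=(0.476, 0.851)
t=3.000: state=(0.518, 0.737)
t=3.200: state=(0.573, 0.644)
t=3.400: state=(0.643, 0.569)
t=3.600: state=(0.729, 0.509)
t=3.800: state=(0.833, 0.463)
t=4.000: state=(0.959, 0.430)
t=4.200: state=(1.108, 0.408)
t=4.400: state=(1.283, 0.398)
t=4.600: state=(1.487, 0.402)
t=4.800: state=(1.721, 0.421)
t=5.000: state=(1.982, 0.460)
t=5.200: state=(2.265, 0.526)
t=5.400: state=(2.552, 0.632)
t=5.600: state=(2.816, 0.797)
t=5.800: state=(3.007, 1.045)
t=5.930: state=(3.062, 1.263)
largest grid value and its neighbours: y(0.720)=3.13032, y(0.730)=3.13076, y(0.740)=3.13069
parabola through these three points peaks at t≈0.734 with y≈3.13079

max y = 3.131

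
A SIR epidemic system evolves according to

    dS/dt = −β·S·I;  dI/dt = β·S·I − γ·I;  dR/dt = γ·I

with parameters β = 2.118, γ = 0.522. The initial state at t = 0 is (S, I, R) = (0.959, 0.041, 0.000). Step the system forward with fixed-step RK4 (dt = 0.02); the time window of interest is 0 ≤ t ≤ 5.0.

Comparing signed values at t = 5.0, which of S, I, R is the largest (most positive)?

largest component: R

t=0.000: state=(0.959, 0.041, 0.000)
step 1 (dt=0.02): k1=(-0.083, 0.062, 0.021), k2=(-0.084, 0.063, 0.022), k3=(-0.084, 0.063, 0.022), k4=(-0.086, 0.064, 0.022); state += dt/6·(k1+2k2+2k3+k4)
t=0.020: state=(0.957, 0.042, 0.000)
t=0.040: state=(0.956, 0.044, 0.001)
t=0.060: state=(0.954, 0.045, 0.001)
continuing one RK4 step at a time; state shown every 10 steps (Δt=0.2):
t=0.200: state=(0.940, 0.055, 0.005)
t=0.400: state=(0.915, 0.074, 0.012)
t=0.600: state=(0.882, 0.097, 0.021)
t=0.800: state=(0.842, 0.126, 0.032)
t=1.000: state=(0.792, 0.161, 0.047)
t=1.200: state=(0.734, 0.200, 0.066)
t=1.400: state=(0.668, 0.243, 0.089)
t=1.600: state=(0.598, 0.286, 0.117)
t=1.800: state=(0.525, 0.327, 0.149)
t=2.000: state=(0.453, 0.362, 0.185)
t=2.200: state=(0.387, 0.389, 0.224)
t=2.400: state=(0.326, 0.408, 0.266)
t=2.600: state=(0.274, 0.417, 0.309)
t=2.800: state=(0.230, 0.418, 0.352)
t=3.000: state=(0.192, 0.412, 0.396)
t=3.200: state=(0.162, 0.400, 0.438)
t=3.400: state=(0.137, 0.384, 0.479)
t=3.600: state=(0.117, 0.365, 0.518)
t=3.800: state=(0.101, 0.344, 0.555)
t=4.000: state=(0.088, 0.322, 0.590)
t=4.200: state=(0.077, 0.301, 0.623)
t=4.400: state=(0.068, 0.279, 0.653)
t=4.600: state=(0.061, 0.259, 0.681)
t=4.800: state=(0.054, 0.239, 0.707)
t=5.000: state=(0.049, 0.220, 0.731)
compare at T: S=0.049, I=0.220, R=0.731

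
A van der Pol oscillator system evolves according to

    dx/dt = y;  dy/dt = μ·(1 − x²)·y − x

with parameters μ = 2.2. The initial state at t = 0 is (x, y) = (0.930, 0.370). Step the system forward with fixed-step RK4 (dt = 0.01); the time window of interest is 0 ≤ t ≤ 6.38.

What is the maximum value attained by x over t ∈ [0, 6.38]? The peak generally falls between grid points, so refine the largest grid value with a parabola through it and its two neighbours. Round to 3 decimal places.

max x = 2.021

t=0.000: state=(0.930, 0.370)
step 1 (dt=0.01): k1=(0.370, -0.820), k2=(0.366, -0.826), k3=(0.366, -0.826), k4=(0.362, -0.832); state += dt/6·(k1+2k2+2k3+k4)
t=0.010: state=(0.934, 0.362)
t=0.020: state=(0.937, 0.353)
t=0.030: state=(0.941, 0.345)
continuing one RK4 step at a time; state shown every 25 steps (Δt=0.25):
t=0.250: state=(0.994, 0.139)
t=0.500: state=(0.998, -0.112)
t=0.750: state=(0.939, -0.363)
t=1.000: state=(0.814, -0.647)
t=1.250: state=(0.605, -1.053)
t=1.500: state=(0.262, -1.771)
t=1.750: state=(-0.328, -3.027)
t=2.000: state=(-1.200, -3.516)
t=2.250: state=(-1.824, -1.315)
t=2.500: state=(-1.962, -0.053)
t=2.750: state=(-1.930, 0.238)
t=3.000: state=(-1.859, 0.311)
t=3.250: state=(-1.777, 0.347)
t=3.500: state=(-1.686, 0.381)
t=3.750: state=(-1.586, 0.421)
t=4.000: state=(-1.474, 0.474)
t=4.250: state=(-1.347, 0.549)
t=4.500: state=(-1.197, 0.663)
t=4.750: state=(-1.010, 0.849)
t=5.000: state=(-0.759, 1.189)
t=5.250: state=(-0.387, 1.877)
t=5.500: state=(0.236, 3.221)
t=5.750: state=(1.188, 3.921)
t=6.000: state=(1.879, 1.407)
t=6.250: state=(2.021, 0.040)
t=6.380: state=(2.011, -0.158)
largest grid value and its neighbours: x(6.260)=2.02103, x(6.270)=2.02110, x(6.280)=2.02098
parabola through these three points peaks at t≈6.269 with x≈2.02110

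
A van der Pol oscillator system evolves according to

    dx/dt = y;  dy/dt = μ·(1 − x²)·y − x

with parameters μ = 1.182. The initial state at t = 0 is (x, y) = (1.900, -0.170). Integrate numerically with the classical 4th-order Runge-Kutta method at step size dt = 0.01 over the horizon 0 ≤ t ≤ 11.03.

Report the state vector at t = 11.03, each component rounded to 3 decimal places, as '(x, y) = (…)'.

(x, y) = (-1.509, 0.712)

t=0.000: state=(1.900, -0.170)
step 1 (dt=0.01): k1=(-0.170, -1.376), k2=(-0.177, -1.354), k3=(-0.177, -1.354), k4=(-0.184, -1.333); state += dt/6·(k1+2k2+2k3+k4)
t=0.010: state=(1.898, -0.184)
t=0.020: state=(1.896, -0.197)
t=0.030: state=(1.894, -0.209)
continuing one RK4 step at a time; state shown every 50 steps (Δt=0.5):
t=0.500: state=(1.702, -0.552)
t=1.000: state=(1.369, -0.787)
t=1.500: state=(0.887, -1.193)
t=2.000: state=(0.088, -2.126)
t=2.500: state=(-1.227, -2.682)
t=3.000: state=(-1.985, -0.368)
t=3.500: state=(-1.921, 0.411)
t=4.000: state=(-1.658, 0.623)
t=4.500: state=(-1.294, 0.854)
t=5.000: state=(-0.766, 1.326)
t=5.500: state=(0.135, 2.393)
t=6.000: state=(1.478, 2.307)
t=6.500: state=(2.009, 0.090)
t=7.000: state=(1.879, -0.465)
t=7.500: state=(1.596, -0.660)
t=8.000: state=(1.208, -0.918)
t=8.500: state=(0.630, -1.476)
t=9.000: state=(-0.379, -2.636)
t=9.500: state=(-1.677, -1.801)
t=10.000: state=(-2.008, 0.101)
t=10.500: state=(-1.832, 0.508)
t=11.000: state=(-1.530, 0.699)
t=11.030: state=(-1.509, 0.712)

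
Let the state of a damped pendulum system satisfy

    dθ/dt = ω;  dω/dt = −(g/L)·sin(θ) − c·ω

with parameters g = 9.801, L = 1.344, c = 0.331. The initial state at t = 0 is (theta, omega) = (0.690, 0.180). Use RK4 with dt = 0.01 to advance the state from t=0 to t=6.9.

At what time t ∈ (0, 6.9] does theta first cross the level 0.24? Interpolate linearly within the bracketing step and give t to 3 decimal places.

t=0.000: state=(0.690, 0.180)
step 1 (dt=0.01): k1=(0.180, -4.701), k2=(0.156, -4.699), k3=(0.157, -4.698), k4=(0.133, -4.695); state += dt/6·(k1+2k2+2k3+k4)
t=0.010: state=(0.692, 0.133)
t=0.020: state=(0.693, 0.086)
t=0.030: state=(0.693, 0.039)
continuing one RK4 step at a time; state shown every 25 steps (Δt=0.25):
t=0.250: state=(0.594, -0.912)
t=0.500: state=(0.269, -1.587)
t=0.510: state=(0.253, -1.600)
next step: t=0.520: state=(0.237, -1.613) — theta has crossed 0.24
linear interpolation between t=0.510 (0.25297) and t=0.520 (0.23691) → t≈0.518

t = 0.518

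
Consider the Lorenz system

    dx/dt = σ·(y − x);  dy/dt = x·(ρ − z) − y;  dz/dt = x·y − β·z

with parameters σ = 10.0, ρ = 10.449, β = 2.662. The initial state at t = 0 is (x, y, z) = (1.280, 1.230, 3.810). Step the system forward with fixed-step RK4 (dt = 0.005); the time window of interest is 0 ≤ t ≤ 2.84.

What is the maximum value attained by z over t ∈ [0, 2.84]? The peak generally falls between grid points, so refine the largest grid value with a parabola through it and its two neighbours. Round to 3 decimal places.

t=0.000: state=(1.280, 1.230, 3.810)
step 1 (dt=0.005): k1=(-0.500, 7.268, -8.568), k2=(-0.306, 7.269, -8.489), k3=(-0.311, 7.272, -8.489), k4=(-0.121, 7.276, -8.410); state += dt/6·(k1+2k2+2k3+k4)
t=0.005: state=(1.278, 1.266, 3.768)
t=0.010: state=(1.279, 1.303, 3.726)
t=0.015: state=(1.281, 1.339, 3.685)
continuing one RK4 step at a time; state shown every 20 steps (Δt=0.1):
t=0.100: state=(1.530, 2.025, 3.116)
t=0.200: state=(2.236, 3.161, 2.816)
t=0.300: state=(3.413, 4.857, 3.157)
t=0.400: state=(5.121, 7.055, 4.686)
t=0.500: state=(7.058, 8.800, 7.978)
t=0.600: state=(8.092, 8.186, 12.042)
t=0.700: state=(7.149, 5.348, 13.864)
t=0.800: state=(5.085, 3.049, 12.808)
t=0.900: state=(3.427, 2.205, 10.739)
t=1.000: state=(2.621, 2.188, 8.785)
t=1.100: state=(2.472, 2.570, 7.249)
t=1.200: state=(2.770, 3.257, 6.218)
t=1.300: state=(3.433, 4.269, 5.788)
t=1.400: state=(4.426, 5.556, 6.143)
t=1.500: state=(5.613, 6.790, 7.476)
t=1.600: state=(6.590, 7.258, 9.593)
t=1.700: state=(6.777, 6.450, 11.474)
t=1.800: state=(6.026, 4.961, 12.016)
t=1.900: state=(4.900, 3.825, 11.276)
t=2.000: state=(4.020, 3.368, 10.010)
t=2.100: state=(3.610, 3.432, 8.784)
t=2.200: state=(3.634, 3.844, 7.873)
t=2.300: state=(4.000, 4.507, 7.427)
t=2.400: state=(4.613, 5.308, 7.554)
t=2.500: state=(5.326, 6.015, 8.287)
t=2.600: state=(5.895, 6.295, 9.430)
t=2.700: state=(6.052, 5.953, 10.484)
t=2.800: state=(5.723, 5.204, 10.932)
t=2.840: state=(5.497, 4.895, 10.902)
largest grid value and its neighbours: z(0.700)=13.86400, z(0.705)=13.86676, z(0.710)=13.86195
parabola through these three points peaks at t≈0.704 with z≈13.86683

max z = 13.867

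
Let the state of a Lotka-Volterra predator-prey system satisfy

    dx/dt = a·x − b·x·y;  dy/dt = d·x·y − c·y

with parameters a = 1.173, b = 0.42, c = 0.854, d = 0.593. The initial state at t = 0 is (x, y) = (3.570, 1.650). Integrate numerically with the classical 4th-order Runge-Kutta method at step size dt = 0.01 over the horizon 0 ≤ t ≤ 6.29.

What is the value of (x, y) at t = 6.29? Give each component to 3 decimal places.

(x, y) = (2.285, 0.917)

t=0.000: state=(3.570, 1.650)
step 1 (dt=0.01): k1=(1.714, 2.084), k2=(1.702, 2.106), k3=(1.702, 2.106), k4=(1.690, 2.127); state += dt/6·(k1+2k2+2k3+k4)
t=0.010: state=(3.587, 1.671)
t=0.020: state=(3.604, 1.693)
t=0.030: state=(3.620, 1.714)
continuing one RK4 step at a time; state shown every 25 steps (Δt=0.25):
t=0.250: state=(3.896, 2.325)
t=0.500: state=(3.888, 3.362)
t=0.750: state=(3.420, 4.694)
t=1.000: state=(2.615, 5.945)
t=1.250: state=(1.799, 6.649)
t=1.500: state=(1.192, 6.684)
t=1.750: state=(0.808, 6.247)
t=2.000: state=(0.581, 5.585)
t=2.250: state=(0.450, 4.865)
t=2.500: state=(0.376, 4.176)
t=2.750: state=(0.336, 3.555)
t=3.000: state=(0.319, 3.014)
t=3.250: state=(0.320, 2.552)
t=3.500: state=(0.335, 2.164)
t=3.750: state=(0.364, 1.840)
t=4.000: state=(0.409, 1.574)
t=4.250: state=(0.470, 1.356)
t=4.500: state=(0.552, 1.182)
t=4.750: state=(0.658, 1.044)
t=5.000: state=(0.795, 0.938)
t=5.250: state=(0.970, 0.864)
t=5.500: state=(1.192, 0.818)
t=5.750: state=(1.468, 0.804)
t=6.000: state=(1.807, 0.828)
t=6.250: state=(2.214, 0.900)
t=6.290: state=(2.285, 0.917)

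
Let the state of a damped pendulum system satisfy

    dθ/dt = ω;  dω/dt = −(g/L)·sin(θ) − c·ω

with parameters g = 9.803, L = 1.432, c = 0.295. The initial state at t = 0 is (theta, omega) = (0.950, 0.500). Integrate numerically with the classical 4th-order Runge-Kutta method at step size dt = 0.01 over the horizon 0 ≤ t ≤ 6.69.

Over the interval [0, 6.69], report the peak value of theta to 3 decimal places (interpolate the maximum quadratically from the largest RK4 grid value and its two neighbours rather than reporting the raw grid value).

t=0.000: state=(0.950, 0.500)
step 1 (dt=0.01): k1=(0.500, -5.716), k2=(0.471, -5.717), k3=(0.471, -5.717), k4=(0.443, -5.718); state += dt/6·(k1+2k2+2k3+k4)
t=0.010: state=(0.955, 0.443)
t=0.020: state=(0.959, 0.386)
t=0.030: state=(0.962, 0.328)
continuing one RK4 step at a time; state shown every 25 steps (Δt=0.25):
t=0.250: state=(0.899, -0.880)
t=0.500: state=(0.538, -1.922)
t=0.750: state=(0.001, -2.223)
t=1.000: state=(-0.498, -1.639)
t=1.250: state=(-0.773, -0.512)
t=1.500: state=(-0.749, 0.691)
t=1.750: state=(-0.453, 1.594)
t=2.000: state=(-0.005, 1.857)
t=2.250: state=(0.412, 1.374)
t=2.500: state=(0.642, 0.418)
t=2.750: state=(0.615, -0.610)
t=3.000: state=(0.360, -1.358)
t=3.250: state=(-0.016, -1.544)
t=3.500: state=(-0.359, -1.110)
t=3.750: state=(-0.539, -0.288)
t=4.000: state=(-0.500, 0.576)
t=4.250: state=(-0.273, 1.173)
t=4.500: state=(0.045, 1.277)
t=4.750: state=(0.322, 0.870)
t=5.000: state=(0.454, 0.160)
t=5.250: state=(0.402, -0.558)
t=5.500: state=(0.197, -1.017)
t=5.750: state=(-0.071, -1.047)
t=6.000: state=(-0.291, -0.661)
t=6.250: state=(-0.382, -0.048)
t=6.500: state=(-0.318, 0.539)
t=6.690: state=(-0.185, 0.829)
largest grid value and its neighbours: theta(0.080)=0.97172, theta(0.090)=0.97188, theta(0.100)=0.97147
parabola through these three points peaks at t≈0.088 with theta≈0.97189

max theta = 0.972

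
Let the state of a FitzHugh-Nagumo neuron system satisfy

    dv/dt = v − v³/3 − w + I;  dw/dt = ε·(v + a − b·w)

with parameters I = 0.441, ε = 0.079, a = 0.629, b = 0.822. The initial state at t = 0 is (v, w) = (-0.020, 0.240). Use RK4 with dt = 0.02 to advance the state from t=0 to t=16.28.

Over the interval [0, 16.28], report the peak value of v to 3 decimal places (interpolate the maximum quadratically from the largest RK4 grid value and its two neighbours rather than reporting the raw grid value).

max v = 1.633

t=0.000: state=(-0.020, 0.240)
step 1 (dt=0.02): k1=(0.181, 0.033), k2=(0.182, 0.033), k3=(0.183, 0.033), k4=(0.184, 0.033); state += dt/6·(k1+2k2+2k3+k4)
t=0.020: state=(-0.016, 0.241)
t=0.040: state=(-0.013, 0.241)
t=0.060: state=(-0.009, 0.242)
continuing one RK4 step at a time; state shown every 50 steps (Δt=1):
t=1.000: state=(0.263, 0.281)
t=2.000: state=(0.856, 0.352)
t=3.000: state=(1.475, 0.470)
t=4.000: state=(1.632, 0.610)
t=5.000: state=(1.597, 0.744)
t=6.000: state=(1.524, 0.864)
t=7.000: state=(1.441, 0.972)
t=8.000: state=(1.350, 1.065)
t=9.000: state=(1.250, 1.146)
t=10.000: state=(1.136, 1.213)
t=11.000: state=(0.995, 1.267)
t=12.000: state=(0.805, 1.305)
t=13.000: state=(0.492, 1.321)
t=14.000: state=(-0.190, 1.302)
t=15.000: state=(-1.518, 1.203)
t=16.000: state=(-1.960, 1.035)
t=16.280: state=(-1.963, 0.987)
largest grid value and its neighbours: v(4.060)=1.63301, v(4.080)=1.63307, v(4.100)=1.63307
parabola through these three points peaks at t≈4.090 with v≈1.63307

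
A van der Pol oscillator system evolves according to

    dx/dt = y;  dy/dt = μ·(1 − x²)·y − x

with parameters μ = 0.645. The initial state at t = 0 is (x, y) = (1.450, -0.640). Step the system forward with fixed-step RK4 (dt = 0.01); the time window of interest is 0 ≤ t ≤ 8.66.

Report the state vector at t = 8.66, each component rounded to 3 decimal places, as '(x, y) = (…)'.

(x, y) = (-1.945, -0.552)

t=0.000: state=(1.450, -0.640)
step 1 (dt=0.01): k1=(-0.640, -0.995), k2=(-0.645, -0.992), k3=(-0.645, -0.992), k4=(-0.650, -0.989); state += dt/6·(k1+2k2+2k3+k4)
t=0.010: state=(1.444, -0.650)
t=0.020: state=(1.437, -0.660)
t=0.030: state=(1.430, -0.670)
continuing one RK4 step at a time; state shown every 50 steps (Δt=0.5):
t=0.500: state=(1.011, -1.115)
t=1.000: state=(0.317, -1.692)
t=1.500: state=(-0.675, -2.179)
t=2.000: state=(-1.626, -1.342)
t=2.500: state=(-1.933, 0.007)
t=3.000: state=(-1.746, 0.653)
t=3.500: state=(-1.319, 1.051)
t=4.000: state=(-0.678, 1.548)
t=4.500: state=(0.261, 2.201)
t=5.000: state=(1.377, 1.949)
t=5.500: state=(1.963, 0.393)
t=6.000: state=(1.905, -0.489)
t=6.500: state=(1.550, -0.904)
t=7.000: state=(0.999, -1.320)
t=7.500: state=(0.194, -1.937)
t=8.000: state=(-0.911, -2.316)
t=8.500: state=(-1.817, -1.064)
t=8.660: state=(-1.945, -0.552)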